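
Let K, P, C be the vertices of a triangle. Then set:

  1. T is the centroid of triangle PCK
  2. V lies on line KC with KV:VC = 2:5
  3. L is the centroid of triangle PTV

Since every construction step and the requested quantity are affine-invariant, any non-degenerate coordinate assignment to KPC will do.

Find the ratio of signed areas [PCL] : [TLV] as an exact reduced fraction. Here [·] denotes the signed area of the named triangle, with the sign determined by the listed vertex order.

[PCL]:[TLV] = -22/3

Assign K = (0, 0), P = (1, 0), C = (0, 1) — the answer is frame-independent, so this choice is without loss of generality.
1. T is the centroid of triangle PCK ⇒ T = (1/3, 1/3)
2. V lies on line KC with KV:VC = 2:5 ⇒ V = (0, 2/7)
3. L is the centroid of triangle PTV ⇒ L = (4/9, 13/63)
2·[PCL] = 22/63, 2·[TLV] = -1/21
[PCL]:[TLV] = 22/63:-1/21 = -22/3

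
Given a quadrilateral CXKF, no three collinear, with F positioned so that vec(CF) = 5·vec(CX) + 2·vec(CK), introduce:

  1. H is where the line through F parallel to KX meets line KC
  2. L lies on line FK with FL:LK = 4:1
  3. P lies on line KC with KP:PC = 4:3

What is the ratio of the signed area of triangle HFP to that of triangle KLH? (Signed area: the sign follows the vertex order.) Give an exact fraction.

Set C = (0, 0), X = (1, 0), K = (0, 1), F = (5, 2); any affine frame gives the same invariant.
1. H is where the line through F parallel to KX meets line KC ⇒ H = (0, 7)
2. L lies on line FK with FL:LK = 4:1 ⇒ L = (1, 6/5)
3. P lies on line KC with KP:PC = 4:3 ⇒ P = (0, 3/7)
2·[HFP] = -230/7, 2·[KLH] = 6
[HFP]:[KLH] = -230/7:6 = -115/21

[HFP]:[KLH] = -115/21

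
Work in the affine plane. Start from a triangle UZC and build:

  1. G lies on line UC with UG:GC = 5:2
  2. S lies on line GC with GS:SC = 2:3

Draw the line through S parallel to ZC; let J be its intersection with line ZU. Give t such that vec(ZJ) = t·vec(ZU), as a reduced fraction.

t = 6/35

Assign U = (0, 0), Z = (1, 0), C = (0, 1) — the answer is frame-independent, so this choice is without loss of generality.
1. G lies on line UC with UG:GC = 5:2 ⇒ G = (0, 5/7)
2. S lies on line GC with GS:SC = 2:3 ⇒ S = (0, 29/35)
through S parallel to ZC: direction (-1, 1); meets ZU at J = (29/35, 0)
J = Z + t·(U−Z) with t = 6/35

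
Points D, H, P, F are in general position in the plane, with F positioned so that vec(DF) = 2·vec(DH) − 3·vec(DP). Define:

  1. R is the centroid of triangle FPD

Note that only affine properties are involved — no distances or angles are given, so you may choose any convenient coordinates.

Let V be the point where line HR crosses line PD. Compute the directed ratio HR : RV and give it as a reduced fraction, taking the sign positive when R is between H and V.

HR:RV = 1/2

Choose coordinates D = (0, 0), H = (1, 0), P = (0, 1), F = (2, -3).
1. R is the centroid of triangle FPD ⇒ R = (2/3, -2/3)
line HR meets PD at V = (0, -2)
R = H + t·(V−H) with t = 1/3, so HR:RV = 1/3:2/3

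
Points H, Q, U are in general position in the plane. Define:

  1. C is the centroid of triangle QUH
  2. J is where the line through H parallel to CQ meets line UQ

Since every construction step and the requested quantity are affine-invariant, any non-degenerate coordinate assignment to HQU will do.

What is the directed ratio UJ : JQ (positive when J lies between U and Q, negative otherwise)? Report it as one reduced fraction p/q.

UJ:JQ = -2

Work in coordinates with H = (0, 0), Q = (1, 0), U = (0, 1).
1. C is the centroid of triangle QUH ⇒ C = (1/3, 1/3)
2. J is where the line through H parallel to CQ meets line UQ ⇒ J = (2, -1)
J = U + t·(Q−U) with t = 2, so UJ:JQ = t:(1−t) = 2:-1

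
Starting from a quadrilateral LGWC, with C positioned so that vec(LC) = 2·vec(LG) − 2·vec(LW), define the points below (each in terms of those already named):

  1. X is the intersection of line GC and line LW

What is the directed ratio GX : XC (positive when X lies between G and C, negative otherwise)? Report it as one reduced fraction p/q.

Assign L = (0, 0), G = (1, 0), W = (0, 1), C = (2, -2) — the answer is frame-independent, so this choice is without loss of generality.
1. X is the intersection of line GC and line LW ⇒ X = (0, 2)
X = G + t·(C−G) with t = -1, so GX:XC = t:(1−t) = -1:2

GX:XC = -1/2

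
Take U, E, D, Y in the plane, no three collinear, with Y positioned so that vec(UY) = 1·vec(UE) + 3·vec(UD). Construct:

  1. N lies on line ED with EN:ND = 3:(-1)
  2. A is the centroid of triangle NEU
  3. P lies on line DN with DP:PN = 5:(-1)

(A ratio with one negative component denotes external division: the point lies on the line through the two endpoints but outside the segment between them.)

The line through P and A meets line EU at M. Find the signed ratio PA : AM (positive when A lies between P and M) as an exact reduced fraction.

Choose coordinates U = (0, 0), E = (1, 0), D = (0, 1), Y = (1, 3).
1. N lies on line ED with EN:ND = 3:(-1) ⇒ N = (-1/2, 3/2)
2. A is the centroid of triangle NEU ⇒ A = (1/6, 1/2)
3. P lies on line DN with DP:PN = 5:(-1) ⇒ P = (-5/8, 13/8)
line PA meets EU at M = (14/27, 0)
A = P + t·(M−P) with t = 9/13, so PA:AM = 9/13:4/13

PA:AM = 9/4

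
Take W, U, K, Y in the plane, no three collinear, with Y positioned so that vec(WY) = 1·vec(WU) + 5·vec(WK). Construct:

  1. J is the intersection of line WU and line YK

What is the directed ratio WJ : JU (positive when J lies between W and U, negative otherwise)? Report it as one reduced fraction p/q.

WJ:JU = -1/5

Set W = (0, 0), U = (1, 0), K = (0, 1), Y = (1, 5); any affine frame gives the same invariant.
1. J is the intersection of line WU and line YK ⇒ J = (-1/4, 0)
J = W + t·(U−W) with t = -1/4, so WJ:JU = t:(1−t) = -1/4:5/4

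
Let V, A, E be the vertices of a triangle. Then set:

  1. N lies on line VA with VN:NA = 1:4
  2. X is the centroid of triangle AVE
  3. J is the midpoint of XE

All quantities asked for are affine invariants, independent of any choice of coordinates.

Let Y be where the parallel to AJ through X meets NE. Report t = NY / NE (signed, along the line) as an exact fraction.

t = 11/21

Assign V = (0, 0), A = (1, 0), E = (0, 1) — the answer is frame-independent, so this choice is without loss of generality.
1. N lies on line VA with VN:NA = 1:4 ⇒ N = (1/5, 0)
2. X is the centroid of triangle AVE ⇒ X = (1/3, 1/3)
3. J is the midpoint of XE ⇒ J = (1/6, 2/3)
through X parallel to AJ: direction (-5/6, 2/3); meets NE at Y = (2/21, 11/21)
Y = N + t·(E−N) with t = 11/21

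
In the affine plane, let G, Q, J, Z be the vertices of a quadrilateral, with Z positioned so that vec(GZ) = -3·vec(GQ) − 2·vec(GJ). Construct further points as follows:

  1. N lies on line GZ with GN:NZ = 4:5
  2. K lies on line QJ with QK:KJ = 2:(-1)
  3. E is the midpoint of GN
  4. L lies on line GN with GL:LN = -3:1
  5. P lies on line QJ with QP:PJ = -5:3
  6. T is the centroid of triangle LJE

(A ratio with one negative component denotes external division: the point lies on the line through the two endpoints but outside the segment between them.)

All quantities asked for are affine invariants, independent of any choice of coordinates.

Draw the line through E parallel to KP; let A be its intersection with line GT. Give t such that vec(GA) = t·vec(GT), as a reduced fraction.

Choose coordinates G = (0, 0), Q = (1, 0), J = (0, 1), Z = (-3, -2).
1. N lies on line GZ with GN:NZ = 4:5 ⇒ N = (-4/3, -8/9)
2. K lies on line QJ with QK:KJ = 2:(-1) ⇒ K = (-1, 2)
3. E is the midpoint of GN ⇒ E = (-2/3, -4/9)
4. L lies on line GN with GL:LN = -3:1 ⇒ L = (-2, -4/3)
5. P lies on line QJ with QP:PJ = -5:3 ⇒ P = (-3/2, 5/2)
6. T is the centroid of triangle LJE ⇒ T = (-8/9, -7/27)
through E parallel to KP: direction (-1/2, 1/2); meets GT at A = (-80/93, -70/279)
A = G + t·(T−G) with t = 30/31

t = 30/31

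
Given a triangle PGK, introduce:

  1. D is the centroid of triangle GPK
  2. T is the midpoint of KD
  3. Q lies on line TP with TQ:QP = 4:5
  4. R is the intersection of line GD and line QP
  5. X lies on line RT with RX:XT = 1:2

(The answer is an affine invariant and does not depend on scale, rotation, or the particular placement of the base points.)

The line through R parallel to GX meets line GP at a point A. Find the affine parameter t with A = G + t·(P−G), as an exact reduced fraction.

t = 1/7

Set P = (0, 0), G = (1, 0), K = (0, 1); any affine frame gives the same invariant.
1. D is the centroid of triangle GPK ⇒ D = (1/3, 1/3)
2. T is the midpoint of KD ⇒ T = (1/6, 2/3)
3. Q lies on line TP with TQ:QP = 4:5 ⇒ Q = (5/54, 10/27)
4. R is the intersection of line GD and line QP ⇒ R = (1/9, 4/9)
5. X lies on line RT with RX:XT = 1:2 ⇒ X = (7/54, 14/27)
through R parallel to GX: direction (-47/54, 14/27); meets GP at A = (6/7, 0)
A = G + t·(P−G) with t = 1/7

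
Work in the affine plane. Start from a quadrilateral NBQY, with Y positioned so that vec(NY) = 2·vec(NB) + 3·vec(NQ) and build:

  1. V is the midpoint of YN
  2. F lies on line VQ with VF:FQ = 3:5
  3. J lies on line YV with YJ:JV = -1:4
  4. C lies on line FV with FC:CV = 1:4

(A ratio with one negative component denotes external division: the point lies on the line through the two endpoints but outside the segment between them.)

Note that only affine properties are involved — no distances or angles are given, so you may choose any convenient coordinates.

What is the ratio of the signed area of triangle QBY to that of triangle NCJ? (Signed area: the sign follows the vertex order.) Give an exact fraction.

[QBY]:[NCJ] = -40/7

Set N = (0, 0), B = (1, 0), Q = (0, 1), Y = (2, 3); any affine frame gives the same invariant.
1. V is the midpoint of YN ⇒ V = (1, 3/2)
2. F lies on line VQ with VF:FQ = 3:5 ⇒ F = (5/8, 21/16)
3. J lies on line YV with YJ:JV = -1:4 ⇒ J = (7/3, 7/2)
4. C lies on line FV with FC:CV = 1:4 ⇒ C = (7/10, 27/20)
2·[QBY] = 4, 2·[NCJ] = -7/10
[QBY]:[NCJ] = 4:-7/10 = -40/7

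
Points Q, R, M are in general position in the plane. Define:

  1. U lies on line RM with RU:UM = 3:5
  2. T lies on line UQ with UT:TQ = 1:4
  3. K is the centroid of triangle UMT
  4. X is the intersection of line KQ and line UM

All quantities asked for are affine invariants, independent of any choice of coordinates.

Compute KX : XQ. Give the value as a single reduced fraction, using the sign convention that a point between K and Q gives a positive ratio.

Assign Q = (0, 0), R = (1, 0), M = (0, 1) — the answer is frame-independent, so this choice is without loss of generality.
1. U lies on line RM with RU:UM = 3:5 ⇒ U = (5/8, 3/8)
2. T lies on line UQ with UT:TQ = 1:4 ⇒ T = (1/2, 3/10)
3. K is the centroid of triangle UMT ⇒ K = (3/8, 67/120)
4. X is the intersection of line KQ and line UM ⇒ X = (45/112, 67/112)
X = K + t·(Q−K) with t = -1/14, so KX:XQ = t:(1−t) = -1/14:15/14

KX:XQ = -1/15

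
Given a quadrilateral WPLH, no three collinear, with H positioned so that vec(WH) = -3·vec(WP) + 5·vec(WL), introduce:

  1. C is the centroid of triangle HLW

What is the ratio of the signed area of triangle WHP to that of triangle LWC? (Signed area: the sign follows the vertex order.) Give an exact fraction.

[WHP]:[LWC] = 5

Choose coordinates W = (0, 0), P = (1, 0), L = (0, 1), H = (-3, 5).
1. C is the centroid of triangle HLW ⇒ C = (-1, 2)
2·[WHP] = -5, 2·[LWC] = -1
[WHP]:[LWC] = -5:-1 = 5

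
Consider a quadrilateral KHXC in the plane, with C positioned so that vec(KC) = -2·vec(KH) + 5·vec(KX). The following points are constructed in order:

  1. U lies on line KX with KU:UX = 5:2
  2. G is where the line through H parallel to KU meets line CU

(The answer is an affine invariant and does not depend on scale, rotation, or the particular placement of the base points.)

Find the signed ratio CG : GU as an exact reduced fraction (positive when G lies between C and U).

Choose coordinates K = (0, 0), H = (1, 0), X = (0, 1), C = (-2, 5).
1. U lies on line KX with KU:UX = 5:2 ⇒ U = (0, 5/7)
2. G is where the line through H parallel to KU meets line CU ⇒ G = (1, -10/7)
G = C + t·(U−C) with t = 3/2, so CG:GU = t:(1−t) = 3/2:-1/2

CG:GU = -3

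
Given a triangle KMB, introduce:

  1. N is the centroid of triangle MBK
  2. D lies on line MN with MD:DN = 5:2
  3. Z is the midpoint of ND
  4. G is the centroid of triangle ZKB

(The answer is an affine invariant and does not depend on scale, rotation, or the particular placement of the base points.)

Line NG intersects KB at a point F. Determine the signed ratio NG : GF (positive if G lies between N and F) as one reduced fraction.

Work in coordinates with K = (0, 0), M = (1, 0), B = (0, 1).
1. N is the centroid of triangle MBK ⇒ N = (1/3, 1/3)
2. D lies on line MN with MD:DN = 5:2 ⇒ D = (11/21, 5/21)
3. Z is the midpoint of ND ⇒ Z = (3/7, 2/7)
4. G is the centroid of triangle ZKB ⇒ G = (1/7, 3/7)
line NG meets KB at F = (0, 1/2)
G = N + t·(F−N) with t = 4/7, so NG:GF = 4/7:3/7

NG:GF = 4/3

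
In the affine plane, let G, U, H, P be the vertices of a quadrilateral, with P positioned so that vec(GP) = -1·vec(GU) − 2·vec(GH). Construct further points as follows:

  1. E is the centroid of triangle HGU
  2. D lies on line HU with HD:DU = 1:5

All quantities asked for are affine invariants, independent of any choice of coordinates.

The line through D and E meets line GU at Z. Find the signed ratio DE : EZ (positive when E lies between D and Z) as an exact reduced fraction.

Set G = (0, 0), U = (1, 0), H = (0, 1), P = (-1, -2); any affine frame gives the same invariant.
1. E is the centroid of triangle HGU ⇒ E = (1/3, 1/3)
2. D lies on line HU with HD:DU = 1:5 ⇒ D = (1/6, 5/6)
line DE meets GU at Z = (4/9, 0)
E = D + t·(Z−D) with t = 3/5, so DE:EZ = 3/5:2/5

DE:EZ = 3/2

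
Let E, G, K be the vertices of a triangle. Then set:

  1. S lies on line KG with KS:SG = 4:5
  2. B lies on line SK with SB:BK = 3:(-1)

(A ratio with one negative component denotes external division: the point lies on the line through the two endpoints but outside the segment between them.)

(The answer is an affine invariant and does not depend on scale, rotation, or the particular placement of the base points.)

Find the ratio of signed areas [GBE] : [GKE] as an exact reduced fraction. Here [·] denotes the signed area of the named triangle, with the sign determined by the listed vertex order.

[GBE]:[GKE] = 11/9

Assign E = (0, 0), G = (1, 0), K = (0, 1) — the answer is frame-independent, so this choice is without loss of generality.
1. S lies on line KG with KS:SG = 4:5 ⇒ S = (4/9, 5/9)
2. B lies on line SK with SB:BK = 3:(-1) ⇒ B = (-2/9, 11/9)
2·[GBE] = 11/9, 2·[GKE] = 1
[GBE]:[GKE] = 11/9:1 = 11/9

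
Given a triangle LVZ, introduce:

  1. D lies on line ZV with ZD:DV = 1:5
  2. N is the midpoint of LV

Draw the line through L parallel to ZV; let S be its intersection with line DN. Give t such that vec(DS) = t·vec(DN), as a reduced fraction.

Assign L = (0, 0), V = (1, 0), Z = (0, 1) — the answer is frame-independent, so this choice is without loss of generality.
1. D lies on line ZV with ZD:DV = 1:5 ⇒ D = (1/6, 5/6)
2. N is the midpoint of LV ⇒ N = (1/2, 0)
through L parallel to ZV: direction (1, -1); meets DN at S = (5/6, -5/6)
S = D + t·(N−D) with t = 2

t = 2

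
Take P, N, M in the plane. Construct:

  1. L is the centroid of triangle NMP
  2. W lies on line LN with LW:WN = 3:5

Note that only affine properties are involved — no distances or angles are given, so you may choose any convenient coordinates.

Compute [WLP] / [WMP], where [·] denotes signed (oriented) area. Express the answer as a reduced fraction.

Set P = (0, 0), N = (1, 0), M = (0, 1); any affine frame gives the same invariant.
1. L is the centroid of triangle NMP ⇒ L = (1/3, 1/3)
2. W lies on line LN with LW:WN = 3:5 ⇒ W = (7/12, 5/24)
2·[WLP] = 1/8, 2·[WMP] = 7/12
[WLP]:[WMP] = 1/8:7/12 = 3/14

[WLP]:[WMP] = 3/14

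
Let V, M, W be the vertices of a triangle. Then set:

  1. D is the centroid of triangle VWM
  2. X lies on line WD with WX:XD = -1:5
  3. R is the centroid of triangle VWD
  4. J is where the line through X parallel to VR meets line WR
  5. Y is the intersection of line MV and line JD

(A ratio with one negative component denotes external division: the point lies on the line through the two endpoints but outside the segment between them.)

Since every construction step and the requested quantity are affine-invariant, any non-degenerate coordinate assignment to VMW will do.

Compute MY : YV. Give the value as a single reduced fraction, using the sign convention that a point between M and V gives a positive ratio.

Choose coordinates V = (0, 0), M = (1, 0), W = (0, 1).
1. D is the centroid of triangle VWM ⇒ D = (1/3, 1/3)
2. X lies on line WD with WX:XD = -1:5 ⇒ X = (-1/12, 7/6)
3. R is the centroid of triangle VWD ⇒ R = (1/9, 4/9)
4. J is where the line through X parallel to VR meets line WR ⇒ J = (-1/18, 23/18)
5. Y is the intersection of line MV and line JD ⇒ Y = (8/17, 0)
Y = M + t·(V−M) with t = 9/17, so MY:YV = t:(1−t) = 9/17:8/17

MY:YV = 9/8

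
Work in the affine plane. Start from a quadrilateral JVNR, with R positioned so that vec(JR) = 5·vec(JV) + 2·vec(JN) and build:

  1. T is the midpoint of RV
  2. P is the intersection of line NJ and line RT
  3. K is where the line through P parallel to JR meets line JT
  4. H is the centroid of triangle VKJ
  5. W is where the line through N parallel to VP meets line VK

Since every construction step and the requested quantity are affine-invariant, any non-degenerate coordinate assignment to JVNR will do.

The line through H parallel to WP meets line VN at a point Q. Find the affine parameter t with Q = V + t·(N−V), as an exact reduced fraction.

Choose coordinates J = (0, 0), V = (1, 0), N = (0, 1), R = (5, 2).
1. T is the midpoint of RV ⇒ T = (3, 1)
2. P is the intersection of line NJ and line RT ⇒ P = (0, -1/2)
3. K is where the line through P parallel to JR meets line JT ⇒ K = (15/2, 5/2)
4. H is the centroid of triangle VKJ ⇒ H = (17/6, 5/6)
5. W is where the line through N parallel to VP meets line VK ⇒ W = (-12, -5)
through H parallel to WP: direction (12, 9/2); meets VN at Q = (59/66, 7/66)
Q = V + t·(N−V) with t = 7/66

t = 7/66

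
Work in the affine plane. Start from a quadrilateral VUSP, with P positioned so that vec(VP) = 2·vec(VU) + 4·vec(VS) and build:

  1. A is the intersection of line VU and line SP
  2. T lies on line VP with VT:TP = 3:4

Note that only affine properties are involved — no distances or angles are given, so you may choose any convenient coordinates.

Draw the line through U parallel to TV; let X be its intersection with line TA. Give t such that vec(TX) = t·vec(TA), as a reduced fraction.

t = -3/2

Set V = (0, 0), U = (1, 0), S = (0, 1), P = (2, 4); any affine frame gives the same invariant.
1. A is the intersection of line VU and line SP ⇒ A = (-2/3, 0)
2. T lies on line VP with VT:TP = 3:4 ⇒ T = (6/7, 12/7)
through U parallel to TV: direction (-6/7, -12/7); meets TA at X = (22/7, 30/7)
X = T + t·(A−T) with t = -3/2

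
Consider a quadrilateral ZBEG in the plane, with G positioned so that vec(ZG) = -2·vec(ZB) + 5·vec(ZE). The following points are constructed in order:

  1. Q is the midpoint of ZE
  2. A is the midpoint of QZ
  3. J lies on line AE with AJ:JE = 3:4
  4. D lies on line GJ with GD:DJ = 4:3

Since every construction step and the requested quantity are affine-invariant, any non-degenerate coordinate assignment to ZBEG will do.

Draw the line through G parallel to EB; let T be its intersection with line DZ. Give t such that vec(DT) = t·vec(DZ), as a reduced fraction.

Set Z = (0, 0), B = (1, 0), E = (0, 1), G = (-2, 5); any affine frame gives the same invariant.
1. Q is the midpoint of ZE ⇒ Q = (0, 1/2)
2. A is the midpoint of QZ ⇒ A = (0, 1/4)
3. J lies on line AE with AJ:JE = 3:4 ⇒ J = (0, 4/7)
4. D lies on line GJ with GD:DJ = 4:3 ⇒ D = (-6/7, 121/49)
through G parallel to EB: direction (1, -1); meets DZ at T = (-126/79, 363/79)
T = D + t·(Z−D) with t = -68/79

t = -68/79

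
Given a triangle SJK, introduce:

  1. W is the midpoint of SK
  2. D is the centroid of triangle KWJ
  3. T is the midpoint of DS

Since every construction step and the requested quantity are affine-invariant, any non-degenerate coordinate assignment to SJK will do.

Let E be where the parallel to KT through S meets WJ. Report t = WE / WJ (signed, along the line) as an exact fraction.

Choose coordinates S = (0, 0), J = (1, 0), K = (0, 1).
1. W is the midpoint of SK ⇒ W = (0, 1/2)
2. D is the centroid of triangle KWJ ⇒ D = (1/3, 1/2)
3. T is the midpoint of DS ⇒ T = (1/6, 1/4)
through S parallel to KT: direction (1/6, -3/4); meets WJ at E = (-1/8, 9/16)
E = W + t·(J−W) with t = -1/8

t = -1/8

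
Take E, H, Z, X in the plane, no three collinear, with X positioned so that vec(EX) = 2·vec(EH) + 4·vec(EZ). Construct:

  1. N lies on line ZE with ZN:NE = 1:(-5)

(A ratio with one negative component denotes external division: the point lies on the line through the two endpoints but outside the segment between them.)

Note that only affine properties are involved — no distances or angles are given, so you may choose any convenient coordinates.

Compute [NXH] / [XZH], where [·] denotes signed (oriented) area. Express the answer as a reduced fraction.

[NXH]:[XZH] = -21/20

Assign E = (0, 0), H = (1, 0), Z = (0, 1), X = (2, 4) — the answer is frame-independent, so this choice is without loss of generality.
1. N lies on line ZE with ZN:NE = 1:(-5) ⇒ N = (0, 5/4)
2·[NXH] = -21/4, 2·[XZH] = 5
[NXH]:[XZH] = -21/4:5 = -21/20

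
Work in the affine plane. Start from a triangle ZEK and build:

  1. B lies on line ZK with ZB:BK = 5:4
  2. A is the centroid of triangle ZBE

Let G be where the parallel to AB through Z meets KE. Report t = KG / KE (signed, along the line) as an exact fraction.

Work in coordinates with Z = (0, 0), E = (1, 0), K = (0, 1).
1. B lies on line ZK with ZB:BK = 5:4 ⇒ B = (0, 5/9)
2. A is the centroid of triangle ZBE ⇒ A = (1/3, 5/27)
through Z parallel to AB: direction (-1/3, 10/27); meets KE at G = (-9, 10)
G = K + t·(E−K) with t = -9

t = -9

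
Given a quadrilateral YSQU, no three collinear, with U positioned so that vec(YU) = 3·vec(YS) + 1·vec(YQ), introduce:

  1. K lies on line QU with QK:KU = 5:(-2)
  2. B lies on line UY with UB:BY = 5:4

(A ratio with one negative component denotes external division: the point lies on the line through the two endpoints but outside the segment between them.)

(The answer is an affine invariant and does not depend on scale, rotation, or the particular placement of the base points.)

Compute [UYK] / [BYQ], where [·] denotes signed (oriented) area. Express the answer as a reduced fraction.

Work in coordinates with Y = (0, 0), S = (1, 0), Q = (0, 1), U = (3, 1).
1. K lies on line QU with QK:KU = 5:(-2) ⇒ K = (5, 1)
2. B lies on line UY with UB:BY = 5:4 ⇒ B = (4/3, 4/9)
2·[UYK] = 2, 2·[BYQ] = -4/3
[UYK]:[BYQ] = 2:-4/3 = -3/2

[UYK]:[BYQ] = -3/2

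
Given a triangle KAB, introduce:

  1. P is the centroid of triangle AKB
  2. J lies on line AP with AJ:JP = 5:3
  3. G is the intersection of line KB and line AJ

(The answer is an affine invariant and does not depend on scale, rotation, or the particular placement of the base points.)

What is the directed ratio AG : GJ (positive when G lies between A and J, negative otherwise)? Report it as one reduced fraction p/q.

AG:GJ = -12/7

Choose coordinates K = (0, 0), A = (1, 0), B = (0, 1).
1. P is the centroid of triangle AKB ⇒ P = (1/3, 1/3)
2. J lies on line AP with AJ:JP = 5:3 ⇒ J = (7/12, 5/24)
3. G is the intersection of line KB and line AJ ⇒ G = (0, 1/2)
G = A + t·(J−A) with t = 12/5, so AG:GJ = t:(1−t) = 12/5:-7/5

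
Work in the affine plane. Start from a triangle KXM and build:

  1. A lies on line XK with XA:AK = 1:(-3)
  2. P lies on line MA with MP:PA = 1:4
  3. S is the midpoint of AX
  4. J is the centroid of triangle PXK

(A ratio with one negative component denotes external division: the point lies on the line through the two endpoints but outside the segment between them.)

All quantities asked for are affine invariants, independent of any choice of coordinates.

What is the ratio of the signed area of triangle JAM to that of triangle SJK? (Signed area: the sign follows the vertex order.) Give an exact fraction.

Set K = (0, 0), X = (1, 0), M = (0, 1); any affine frame gives the same invariant.
1. A lies on line XK with XA:AK = 1:(-3) ⇒ A = (3/2, 0)
2. P lies on line MA with MP:PA = 1:4 ⇒ P = (3/10, 4/5)
3. S is the midpoint of AX ⇒ S = (5/4, 0)
4. J is the centroid of triangle PXK ⇒ J = (13/30, 4/15)
2·[JAM] = 2/3, 2·[SJK] = 1/3
[JAM]:[SJK] = 2/3:1/3 = 2

[JAM]:[SJK] = 2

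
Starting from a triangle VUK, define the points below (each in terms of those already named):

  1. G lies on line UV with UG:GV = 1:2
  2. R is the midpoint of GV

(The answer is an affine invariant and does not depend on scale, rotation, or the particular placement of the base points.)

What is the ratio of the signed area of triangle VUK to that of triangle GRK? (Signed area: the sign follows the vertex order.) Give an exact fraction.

[VUK]:[GRK] = -3

Set V = (0, 0), U = (1, 0), K = (0, 1); any affine frame gives the same invariant.
1. G lies on line UV with UG:GV = 1:2 ⇒ G = (2/3, 0)
2. R is the midpoint of GV ⇒ R = (1/3, 0)
2·[VUK] = 1, 2·[GRK] = -1/3
[VUK]:[GRK] = 1:-1/3 = -3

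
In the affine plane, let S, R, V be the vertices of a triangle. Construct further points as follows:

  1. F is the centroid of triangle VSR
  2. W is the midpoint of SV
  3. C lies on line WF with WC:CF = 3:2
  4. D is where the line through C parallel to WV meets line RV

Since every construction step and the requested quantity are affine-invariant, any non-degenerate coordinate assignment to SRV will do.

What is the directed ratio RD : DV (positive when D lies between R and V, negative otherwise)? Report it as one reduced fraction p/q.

Work in coordinates with S = (0, 0), R = (1, 0), V = (0, 1).
1. F is the centroid of triangle VSR ⇒ F = (1/3, 1/3)
2. W is the midpoint of SV ⇒ W = (0, 1/2)
3. C lies on line WF with WC:CF = 3:2 ⇒ C = (1/5, 2/5)
4. D is where the line through C parallel to WV meets line RV ⇒ D = (1/5, 4/5)
D = R + t·(V−R) with t = 4/5, so RD:DV = t:(1−t) = 4/5:1/5

RD:DV = 4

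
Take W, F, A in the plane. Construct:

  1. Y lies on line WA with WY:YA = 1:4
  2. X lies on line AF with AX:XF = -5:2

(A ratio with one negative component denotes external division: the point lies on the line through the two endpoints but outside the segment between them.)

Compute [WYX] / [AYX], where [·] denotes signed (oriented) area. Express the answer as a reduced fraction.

[WYX]:[AYX] = -1/4

Assign W = (0, 0), F = (1, 0), A = (0, 1) — the answer is frame-independent, so this choice is without loss of generality.
1. Y lies on line WA with WY:YA = 1:4 ⇒ Y = (0, 1/5)
2. X lies on line AF with AX:XF = -5:2 ⇒ X = (5/3, -2/3)
2·[WYX] = -1/3, 2·[AYX] = 4/3
[WYX]:[AYX] = -1/3:4/3 = -1/4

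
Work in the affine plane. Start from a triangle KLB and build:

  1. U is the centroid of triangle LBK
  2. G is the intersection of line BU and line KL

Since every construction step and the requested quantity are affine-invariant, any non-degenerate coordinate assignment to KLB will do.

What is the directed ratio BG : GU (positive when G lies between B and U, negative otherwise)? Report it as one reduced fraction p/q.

BG:GU = -3

Assign K = (0, 0), L = (1, 0), B = (0, 1) — the answer is frame-independent, so this choice is without loss of generality.
1. U is the centroid of triangle LBK ⇒ U = (1/3, 1/3)
2. G is the intersection of line BU and line KL ⇒ G = (1/2, 0)
G = B + t·(U−B) with t = 3/2, so BG:GU = t:(1−t) = 3/2:-1/2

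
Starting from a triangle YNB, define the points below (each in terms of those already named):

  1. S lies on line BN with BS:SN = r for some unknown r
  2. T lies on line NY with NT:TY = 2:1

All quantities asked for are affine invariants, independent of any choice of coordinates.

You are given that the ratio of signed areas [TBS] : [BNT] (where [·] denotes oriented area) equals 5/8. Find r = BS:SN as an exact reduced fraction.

Choose coordinates Y = (0, 0), N = (1, 0), B = (0, 1).
1. With BS:SN = r, write λ = r/(r+1) so S = B + λ·(N−B); S is affine-linear in λ
2. T lies on line NY with NT:TY = 2:1 ⇒ T = (1/3, 0)
Every point depending on S is an affine combination of S and λ-independent points, so each such coordinate is linear in λ; the λ² term in each signed area is a multiple of (N−B)×(N−B) = 0, so 2·[TBS] and 2·[BNT] are each linear in λ. Evaluating at λ=0 and λ=1:
  2·[TBS] = -2/3·λ,   2·[BNT] = -2/3
So [TBS]:[BNT] = (-2/3·λ) / (-2/3). Setting this equal to 5/8:
  -2/3·λ = 5/8·(-2/3)  ⇒  λ = 5/8
Then r = λ/(1−λ) = (5/8)/(3/8) = 5/3. Check: with r = 5/3, S = (5/8, 3/8) and [TBS]:[BNT] = 5/8 as required.

r = 5/3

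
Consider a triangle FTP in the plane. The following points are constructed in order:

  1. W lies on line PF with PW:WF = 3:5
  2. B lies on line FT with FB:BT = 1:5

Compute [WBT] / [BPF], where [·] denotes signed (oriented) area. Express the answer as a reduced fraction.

Work in coordinates with F = (0, 0), T = (1, 0), P = (0, 1).
1. W lies on line PF with PW:WF = 3:5 ⇒ W = (0, 5/8)
2. B lies on line FT with FB:BT = 1:5 ⇒ B = (1/6, 0)
2·[WBT] = 25/48, 2·[BPF] = 1/6
[WBT]:[BPF] = 25/48:1/6 = 25/8

[WBT]:[BPF] = 25/8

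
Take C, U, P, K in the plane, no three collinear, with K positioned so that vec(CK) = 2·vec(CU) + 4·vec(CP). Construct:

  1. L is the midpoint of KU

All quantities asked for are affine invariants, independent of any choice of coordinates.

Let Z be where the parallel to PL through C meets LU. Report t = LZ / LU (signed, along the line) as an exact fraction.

t = 3/5

Choose coordinates C = (0, 0), U = (1, 0), P = (0, 1), K = (2, 4).
1. L is the midpoint of KU ⇒ L = (3/2, 2)
through C parallel to PL: direction (3/2, 1); meets LU at Z = (6/5, 4/5)
Z = L + t·(U−L) with t = 3/5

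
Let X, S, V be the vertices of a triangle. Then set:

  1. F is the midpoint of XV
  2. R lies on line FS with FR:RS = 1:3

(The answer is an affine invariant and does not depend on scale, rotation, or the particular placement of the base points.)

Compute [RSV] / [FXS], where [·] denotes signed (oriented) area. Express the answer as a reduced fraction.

[RSV]:[FXS] = 3/4

Assign X = (0, 0), S = (1, 0), V = (0, 1) — the answer is frame-independent, so this choice is without loss of generality.
1. F is the midpoint of XV ⇒ F = (0, 1/2)
2. R lies on line FS with FR:RS = 1:3 ⇒ R = (1/4, 3/8)
2·[RSV] = 3/8, 2·[FXS] = 1/2
[RSV]:[FXS] = 3/8:1/2 = 3/4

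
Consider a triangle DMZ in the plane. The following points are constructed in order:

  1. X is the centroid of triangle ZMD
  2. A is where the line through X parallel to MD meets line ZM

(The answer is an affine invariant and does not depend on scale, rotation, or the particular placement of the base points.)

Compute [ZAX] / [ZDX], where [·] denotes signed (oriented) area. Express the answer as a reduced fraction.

[ZAX]:[ZDX] = -2/3

Set D = (0, 0), M = (1, 0), Z = (0, 1); any affine frame gives the same invariant.
1. X is the centroid of triangle ZMD ⇒ X = (1/3, 1/3)
2. A is where the line through X parallel to MD meets line ZM ⇒ A = (2/3, 1/3)
2·[ZAX] = -2/9, 2·[ZDX] = 1/3
[ZAX]:[ZDX] = -2/9:1/3 = -2/3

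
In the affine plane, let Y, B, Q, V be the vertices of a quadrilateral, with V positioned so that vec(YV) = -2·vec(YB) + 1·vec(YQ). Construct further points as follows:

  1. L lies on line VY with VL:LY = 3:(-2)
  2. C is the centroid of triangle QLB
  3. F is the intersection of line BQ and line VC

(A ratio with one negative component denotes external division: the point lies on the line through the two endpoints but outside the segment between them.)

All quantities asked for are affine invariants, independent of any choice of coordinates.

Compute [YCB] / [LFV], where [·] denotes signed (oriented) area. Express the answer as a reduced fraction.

[YCB]:[LFV] = 7/54

Assign Y = (0, 0), B = (1, 0), Q = (0, 1), V = (-2, 1) — the answer is frame-independent, so this choice is without loss of generality.
1. L lies on line VY with VL:LY = 3:(-2) ⇒ L = (4, -2)
2. C is the centroid of triangle QLB ⇒ C = (5/3, -1/3)
3. F is the intersection of line BQ and line VC ⇒ F = (8/7, -1/7)
2·[YCB] = 1/3, 2·[LFV] = 18/7
[YCB]:[LFV] = 1/3:18/7 = 7/54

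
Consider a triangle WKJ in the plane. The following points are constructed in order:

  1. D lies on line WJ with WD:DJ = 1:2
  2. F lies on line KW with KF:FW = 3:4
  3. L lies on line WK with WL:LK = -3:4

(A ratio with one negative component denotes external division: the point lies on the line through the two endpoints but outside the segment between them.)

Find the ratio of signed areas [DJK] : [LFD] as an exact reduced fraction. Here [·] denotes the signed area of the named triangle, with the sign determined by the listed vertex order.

[DJK]:[LFD] = -14/25

Work in coordinates with W = (0, 0), K = (1, 0), J = (0, 1).
1. D lies on line WJ with WD:DJ = 1:2 ⇒ D = (0, 1/3)
2. F lies on line KW with KF:FW = 3:4 ⇒ F = (4/7, 0)
3. L lies on line WK with WL:LK = -3:4 ⇒ L = (-3, 0)
2·[DJK] = -2/3, 2·[LFD] = 25/21
[DJK]:[LFD] = -2/3:25/21 = -14/25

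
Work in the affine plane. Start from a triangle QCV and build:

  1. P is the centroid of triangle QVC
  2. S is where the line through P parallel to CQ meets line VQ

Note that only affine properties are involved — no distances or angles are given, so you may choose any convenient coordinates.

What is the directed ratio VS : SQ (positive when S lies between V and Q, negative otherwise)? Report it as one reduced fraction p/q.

Set Q = (0, 0), C = (1, 0), V = (0, 1); any affine frame gives the same invariant.
1. P is the centroid of triangle QVC ⇒ P = (1/3, 1/3)
2. S is where the line through P parallel to CQ meets line VQ ⇒ S = (0, 1/3)
S = V + t·(Q−V) with t = 2/3, so VS:SQ = t:(1−t) = 2/3:1/3

VS:SQ = 2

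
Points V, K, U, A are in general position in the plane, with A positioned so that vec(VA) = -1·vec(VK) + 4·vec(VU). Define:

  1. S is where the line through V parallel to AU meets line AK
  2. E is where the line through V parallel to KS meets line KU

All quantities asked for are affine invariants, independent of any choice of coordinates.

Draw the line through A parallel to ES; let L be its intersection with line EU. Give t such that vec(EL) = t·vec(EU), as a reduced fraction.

Work in coordinates with V = (0, 0), K = (1, 0), U = (0, 1), A = (-1, 4).
1. S is where the line through V parallel to AU meets line AK ⇒ S = (-2, 6)
2. E is where the line through V parallel to KS meets line KU ⇒ E = (-1, 2)
through A parallel to ES: direction (-1, 4); meets EU at L = (-1/3, 4/3)
L = E + t·(U−E) with t = 2/3

t = 2/3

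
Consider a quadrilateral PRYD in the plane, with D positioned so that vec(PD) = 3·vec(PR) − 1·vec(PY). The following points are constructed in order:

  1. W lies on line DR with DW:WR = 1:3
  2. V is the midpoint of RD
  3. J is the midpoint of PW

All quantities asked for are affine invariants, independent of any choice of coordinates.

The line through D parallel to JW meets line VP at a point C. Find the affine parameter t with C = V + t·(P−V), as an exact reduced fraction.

Choose coordinates P = (0, 0), R = (1, 0), Y = (0, 1), D = (3, -1).
1. W lies on line DR with DW:WR = 1:3 ⇒ W = (5/2, -3/4)
2. V is the midpoint of RD ⇒ V = (2, -1/2)
3. J is the midpoint of PW ⇒ J = (5/4, -3/8)
through D parallel to JW: direction (5/4, -3/8); meets VP at C = (-2, 1/2)
C = V + t·(P−V) with t = 2

t = 2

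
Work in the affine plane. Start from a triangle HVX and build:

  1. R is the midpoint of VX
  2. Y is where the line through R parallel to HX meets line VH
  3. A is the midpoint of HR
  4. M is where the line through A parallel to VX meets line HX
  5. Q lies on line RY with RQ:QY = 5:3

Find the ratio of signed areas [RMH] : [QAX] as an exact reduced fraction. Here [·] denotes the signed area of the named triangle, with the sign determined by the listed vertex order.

Set H = (0, 0), V = (1, 0), X = (0, 1); any affine frame gives the same invariant.
1. R is the midpoint of VX ⇒ R = (1/2, 1/2)
2. Y is where the line through R parallel to HX meets line VH ⇒ Y = (1/2, 0)
3. A is the midpoint of HR ⇒ A = (1/4, 1/4)
4. M is where the line through A parallel to VX meets line HX ⇒ M = (0, 1/2)
5. Q lies on line RY with RQ:QY = 5:3 ⇒ Q = (1/2, 3/16)
2·[RMH] = 1/4, 2·[QAX] = -11/64
[RMH]:[QAX] = 1/4:-11/64 = -16/11

[RMH]:[QAX] = -16/11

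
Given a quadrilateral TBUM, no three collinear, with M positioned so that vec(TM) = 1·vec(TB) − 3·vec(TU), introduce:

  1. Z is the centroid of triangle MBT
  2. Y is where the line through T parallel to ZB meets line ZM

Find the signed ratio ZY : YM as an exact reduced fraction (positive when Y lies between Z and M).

Assign T = (0, 0), B = (1, 0), U = (0, 1), M = (1, -3) — the answer is frame-independent, so this choice is without loss of generality.
1. Z is the centroid of triangle MBT ⇒ Z = (2/3, -1)
2. Y is where the line through T parallel to ZB meets line ZM ⇒ Y = (1/3, 1)
Y = Z + t·(M−Z) with t = -1, so ZY:YM = t:(1−t) = -1:2

ZY:YM = -1/2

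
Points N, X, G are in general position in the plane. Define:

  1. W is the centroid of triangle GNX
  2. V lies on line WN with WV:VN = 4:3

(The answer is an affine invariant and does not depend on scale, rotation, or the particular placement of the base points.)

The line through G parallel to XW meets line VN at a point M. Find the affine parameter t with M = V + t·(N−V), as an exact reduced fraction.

Choose coordinates N = (0, 0), X = (1, 0), G = (0, 1).
1. W is the centroid of triangle GNX ⇒ W = (1/3, 1/3)
2. V lies on line WN with WV:VN = 4:3 ⇒ V = (1/7, 1/7)
through G parallel to XW: direction (-2/3, 1/3); meets VN at M = (2/3, 2/3)
M = V + t·(N−V) with t = -11/3

t = -11/3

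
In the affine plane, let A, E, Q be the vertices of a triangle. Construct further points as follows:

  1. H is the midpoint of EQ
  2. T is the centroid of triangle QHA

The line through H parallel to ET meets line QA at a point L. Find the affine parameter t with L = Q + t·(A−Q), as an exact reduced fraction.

t = 1/5

Set A = (0, 0), E = (1, 0), Q = (0, 1); any affine frame gives the same invariant.
1. H is the midpoint of EQ ⇒ H = (1/2, 1/2)
2. T is the centroid of triangle QHA ⇒ T = (1/6, 1/2)
through H parallel to ET: direction (-5/6, 1/2); meets QA at L = (0, 4/5)
L = Q + t·(A−Q) with t = 1/5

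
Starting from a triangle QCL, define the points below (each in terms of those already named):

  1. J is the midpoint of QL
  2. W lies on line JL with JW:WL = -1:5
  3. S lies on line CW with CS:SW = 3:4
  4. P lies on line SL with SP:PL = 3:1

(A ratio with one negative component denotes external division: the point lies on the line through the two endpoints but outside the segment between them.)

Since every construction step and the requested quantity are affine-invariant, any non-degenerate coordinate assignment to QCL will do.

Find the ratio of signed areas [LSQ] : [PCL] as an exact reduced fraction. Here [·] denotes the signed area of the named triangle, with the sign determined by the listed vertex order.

[LSQ]:[PCL] = -128/15

Set Q = (0, 0), C = (1, 0), L = (0, 1); any affine frame gives the same invariant.
1. J is the midpoint of QL ⇒ J = (0, 1/2)
2. W lies on line JL with JW:WL = -1:5 ⇒ W = (0, 3/8)
3. S lies on line CW with CS:SW = 3:4 ⇒ S = (4/7, 9/56)
4. P lies on line SL with SP:PL = 3:1 ⇒ P = (1/7, 177/224)
2·[LSQ] = -4/7, 2·[PCL] = 15/224
[LSQ]:[PCL] = -4/7:15/224 = -128/15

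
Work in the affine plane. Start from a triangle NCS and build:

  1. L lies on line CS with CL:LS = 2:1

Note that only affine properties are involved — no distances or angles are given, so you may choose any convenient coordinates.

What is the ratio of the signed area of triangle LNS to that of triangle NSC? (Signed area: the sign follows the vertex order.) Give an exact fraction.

Choose coordinates N = (0, 0), C = (1, 0), S = (0, 1).
1. L lies on line CS with CL:LS = 2:1 ⇒ L = (1/3, 2/3)
2·[LNS] = -1/3, 2·[NSC] = -1
[LNS]:[NSC] = -1/3:-1 = 1/3

[LNS]:[NSC] = 1/3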